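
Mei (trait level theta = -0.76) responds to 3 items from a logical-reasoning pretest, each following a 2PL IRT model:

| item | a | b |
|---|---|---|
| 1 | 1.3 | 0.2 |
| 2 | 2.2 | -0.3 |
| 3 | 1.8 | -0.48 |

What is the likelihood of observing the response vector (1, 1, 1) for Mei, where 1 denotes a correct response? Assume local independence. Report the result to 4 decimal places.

0.0224

P(theta) = 1 / (1 + exp(−a(theta − b)))
P_1 = 1/(1+e^{1.2480}) = 0.2230
P_2 = 1/(1+e^{1.0120}) = 0.2666
P_3 = 1/(1+e^{0.5040}) = 0.3766
L = P_1 × P_2 × P_3 = 0.2230 × 0.2666 × 0.3766 = 0.02239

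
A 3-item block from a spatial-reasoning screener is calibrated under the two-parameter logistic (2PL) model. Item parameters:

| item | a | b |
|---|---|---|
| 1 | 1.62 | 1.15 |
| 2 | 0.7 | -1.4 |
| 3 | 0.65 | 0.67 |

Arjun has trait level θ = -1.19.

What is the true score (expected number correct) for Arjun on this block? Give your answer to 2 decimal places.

0.79

P(θ) = 1 / (1 + exp(−a(θ − b)))
P_1 = 1/(1+e^{3.7908}) = 0.0221
P_2 = 1/(1+e^{-0.1470}) = 0.5367
P_3 = 1/(1+e^{1.2090}) = 0.2299
E[score] = 0.0221 + 0.5367 + 0.2299 = 0.7886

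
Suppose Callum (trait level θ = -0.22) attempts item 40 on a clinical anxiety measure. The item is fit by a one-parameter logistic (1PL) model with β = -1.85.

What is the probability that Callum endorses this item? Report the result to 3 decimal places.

P(θ) = 1 / (1 + exp(−(θ − β)))
Exponent: (-0.22 − (-1.85)) = 1.6300
1/(1 + e^{-1.6300}) = 0.8362
P = 0.8362

0.836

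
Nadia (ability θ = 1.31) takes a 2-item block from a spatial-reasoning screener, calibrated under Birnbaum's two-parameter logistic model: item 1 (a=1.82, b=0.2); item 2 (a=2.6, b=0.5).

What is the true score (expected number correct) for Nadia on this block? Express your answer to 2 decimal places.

P(θ) = 1 / (1 + exp(−a(θ − b)))
P_1 = 1/(1+e^{-2.0202}) = 0.8829
P_2 = 1/(1+e^{-2.1060}) = 0.8915
E[score] = 0.8829 + 0.8915 = 1.7744

1.77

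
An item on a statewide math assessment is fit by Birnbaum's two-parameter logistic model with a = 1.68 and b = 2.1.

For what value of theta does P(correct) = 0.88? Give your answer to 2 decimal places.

3.29

P(theta) = 1 / (1 + exp(−a(theta − b)))
logit = ln(0.8800/0.1200) = 1.9924
theta = b + logit/(a) = 2.1 + 1.9924/1.6800 = 3.2860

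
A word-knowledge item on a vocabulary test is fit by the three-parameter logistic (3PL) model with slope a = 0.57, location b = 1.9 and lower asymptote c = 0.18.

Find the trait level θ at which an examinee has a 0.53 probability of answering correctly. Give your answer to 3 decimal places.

P(θ) = c + (1 − c) · 1 / (1 + exp(−a(θ − b)))
Remove guessing floor: (0.53 − 0.18)/(1 − 0.18) = 0.4268
logit = ln(0.4268/0.5732) = -0.2948
θ = b + logit/(a) = 1.9 + (-0.2948)/0.5700 = 1.3828

1.383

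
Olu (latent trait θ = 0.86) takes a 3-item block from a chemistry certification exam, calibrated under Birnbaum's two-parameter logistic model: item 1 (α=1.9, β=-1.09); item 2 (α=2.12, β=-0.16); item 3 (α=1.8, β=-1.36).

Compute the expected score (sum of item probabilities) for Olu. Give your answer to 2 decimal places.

2.85

P(θ) = 1 / (1 + exp(−α(θ − β)))
P_1 = 1/(1+e^{-3.7050}) = 0.9760
P_2 = 1/(1+e^{-2.1624}) = 0.8968
P_3 = 1/(1+e^{-3.9960}) = 0.9819
E[score] = 0.9760 + 0.8968 + 0.9819 = 2.8548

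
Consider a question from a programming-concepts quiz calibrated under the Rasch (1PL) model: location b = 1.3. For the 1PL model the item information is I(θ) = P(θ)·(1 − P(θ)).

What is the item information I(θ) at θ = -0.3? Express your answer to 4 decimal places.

0.1398

P = 1/(1+e^{1.6000}) = 0.1680
P(1−P) = 0.1680 × 0.8320 = 0.1398
I = P(1−P) = 0.13976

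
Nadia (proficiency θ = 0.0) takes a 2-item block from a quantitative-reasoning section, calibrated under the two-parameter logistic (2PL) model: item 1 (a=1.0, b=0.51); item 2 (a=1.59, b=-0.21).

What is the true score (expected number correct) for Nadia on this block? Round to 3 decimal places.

0.958

P(θ) = 1 / (1 + exp(−a(θ − b)))
P_1 = 1/(1+e^{0.5100}) = 0.3752
P_2 = 1/(1+e^{-0.3339}) = 0.5827
E[score] = 0.3752 + 0.5827 = 0.9579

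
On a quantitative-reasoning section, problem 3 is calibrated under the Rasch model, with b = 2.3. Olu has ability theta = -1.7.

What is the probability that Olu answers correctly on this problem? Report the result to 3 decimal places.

P(theta) = 1 / (1 + exp(−(theta − b)))
Exponent: (-1.7 − 2.3) = -4.0000
1/(1 + e^{4.0000}) = 0.0180
P = 0.0180

0.018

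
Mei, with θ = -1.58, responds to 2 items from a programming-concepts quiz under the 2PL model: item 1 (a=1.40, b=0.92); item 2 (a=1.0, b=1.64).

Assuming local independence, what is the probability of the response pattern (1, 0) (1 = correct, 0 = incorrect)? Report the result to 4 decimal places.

0.0282

P(θ) = 1 / (1 + exp(−a(θ − b)))
P_1 = 1/(1+e^{3.5000}) = 0.0293
P_2 = 1/(1+e^{3.2200}) = 0.0384
L = P_1 × (1−P_2) = 0.0293 × 0.9616 = 0.02819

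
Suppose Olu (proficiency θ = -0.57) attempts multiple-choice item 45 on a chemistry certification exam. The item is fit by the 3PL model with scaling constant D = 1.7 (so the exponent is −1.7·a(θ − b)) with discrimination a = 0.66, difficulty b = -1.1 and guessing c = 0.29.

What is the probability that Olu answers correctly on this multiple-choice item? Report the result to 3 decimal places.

P(θ) = c + (1 − c) · 1 / (1 + exp(−D·a(θ − b)))
Exponent: 1.7 × 0.66 × (-0.57 − (-1.1)) = 0.5947
1/(1 + e^{-0.5947}) = 0.6444
P = 0.29 + 0.71 × 0.6444 = 0.7475

0.748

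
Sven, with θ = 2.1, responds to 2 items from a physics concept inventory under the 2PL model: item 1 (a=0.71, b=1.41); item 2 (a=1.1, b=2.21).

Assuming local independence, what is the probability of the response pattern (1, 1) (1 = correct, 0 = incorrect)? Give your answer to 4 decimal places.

P(θ) = 1 / (1 + exp(−a(θ − b)))
P_1 = 1/(1+e^{-0.4899}) = 0.6201
P_2 = 1/(1+e^{0.1210}) = 0.4698
L = P_1 × P_2 = 0.6201 × 0.4698 = 0.29131

0.2913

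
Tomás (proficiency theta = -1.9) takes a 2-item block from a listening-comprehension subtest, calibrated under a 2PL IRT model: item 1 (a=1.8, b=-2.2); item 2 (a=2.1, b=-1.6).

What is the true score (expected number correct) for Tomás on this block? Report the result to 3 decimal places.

0.979

P(theta) = 1 / (1 + exp(−a(theta − b)))
P_1 = 1/(1+e^{-0.5400}) = 0.6318
P_2 = 1/(1+e^{0.6300}) = 0.3475
E[score] = 0.6318 + 0.3475 = 0.9793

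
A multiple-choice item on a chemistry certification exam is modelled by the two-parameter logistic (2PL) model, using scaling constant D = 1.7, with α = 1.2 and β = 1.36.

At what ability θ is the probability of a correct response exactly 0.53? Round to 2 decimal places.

P(θ) = 1 / (1 + exp(−D·α(θ − β)))
logit = ln(0.5300/0.4700) = 0.1201
θ = β + logit/(1.7·α) = 1.36 + 0.1201/2.0400 = 1.4189

1.42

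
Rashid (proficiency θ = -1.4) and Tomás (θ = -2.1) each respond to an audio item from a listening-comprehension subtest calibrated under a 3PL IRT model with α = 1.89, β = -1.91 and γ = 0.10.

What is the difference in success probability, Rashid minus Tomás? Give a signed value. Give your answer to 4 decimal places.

P(θ) = γ + (1 − γ) · 1 / (1 + exp(−α(θ − β)))
P(Rashid) = 0.7515  [exponent 0.9639]
P(Tomás) = 0.4701  [exponent -0.3591]
Difference = 0.7515 − 0.4701 = 0.2815

0.2815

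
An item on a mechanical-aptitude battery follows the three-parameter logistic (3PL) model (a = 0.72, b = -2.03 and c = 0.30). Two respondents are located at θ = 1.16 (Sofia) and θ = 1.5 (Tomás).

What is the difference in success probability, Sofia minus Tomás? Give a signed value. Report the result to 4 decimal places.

P(θ) = c + (1 − c) · 1 / (1 + exp(−a(θ − b)))
P(Sofia) = 0.9360  [exponent 2.2968]
P(Tomás) = 0.9489  [exponent 2.5416]
Difference = 0.9360 − 0.9489 = -0.0129

-0.0129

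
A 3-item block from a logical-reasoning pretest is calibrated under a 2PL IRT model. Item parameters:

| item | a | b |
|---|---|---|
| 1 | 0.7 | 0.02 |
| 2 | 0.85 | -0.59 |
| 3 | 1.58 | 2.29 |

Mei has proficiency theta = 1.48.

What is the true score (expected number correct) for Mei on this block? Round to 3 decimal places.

P(theta) = 1 / (1 + exp(−a(theta − b)))
P_1 = 1/(1+e^{-1.0220}) = 0.7354
P_2 = 1/(1+e^{-1.7595}) = 0.8531
P_3 = 1/(1+e^{1.2798}) = 0.2176
E[score] = 0.7354 + 0.8531 + 0.2176 = 1.8061

1.806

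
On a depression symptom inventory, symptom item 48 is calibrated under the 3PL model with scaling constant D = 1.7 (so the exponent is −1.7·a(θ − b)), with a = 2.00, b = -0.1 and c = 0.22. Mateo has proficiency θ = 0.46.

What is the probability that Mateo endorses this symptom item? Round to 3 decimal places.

P(θ) = c + (1 − c) · 1 / (1 + exp(−D·a(θ − b)))
Exponent: 1.7 × 2.00 × (0.46 − (-0.1)) = 1.9040
1/(1 + e^{-1.9040}) = 0.8703
P = 0.22 + 0.78 × 0.8703 = 0.8989

0.899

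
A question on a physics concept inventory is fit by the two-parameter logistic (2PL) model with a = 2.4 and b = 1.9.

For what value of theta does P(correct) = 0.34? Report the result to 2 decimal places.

1.62

P(theta) = 1 / (1 + exp(−a(theta − b)))
logit = ln(0.3400/0.6600) = -0.6633
theta = b + logit/(a) = 1.9 + (-0.6633)/2.4000 = 1.6236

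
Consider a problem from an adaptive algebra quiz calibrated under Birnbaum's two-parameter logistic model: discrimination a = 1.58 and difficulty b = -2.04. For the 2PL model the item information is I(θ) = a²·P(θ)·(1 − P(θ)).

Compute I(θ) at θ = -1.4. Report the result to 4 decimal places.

0.4883

P = 1/(1+e^{-1.0112}) = 0.7333
P(1−P) = 0.7333 × 0.2667 = 0.1956
I = a² × P(1−P) = 1.58² × 0.1956 = 0.48828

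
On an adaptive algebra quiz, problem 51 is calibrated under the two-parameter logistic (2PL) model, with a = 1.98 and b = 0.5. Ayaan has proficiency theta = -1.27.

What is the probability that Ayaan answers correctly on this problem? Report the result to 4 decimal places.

P(theta) = 1 / (1 + exp(−a(theta − b)))
Exponent: 1.98 × (-1.27 − 0.5) = -3.5046
1/(1 + e^{3.5046}) = 0.0292

0.0292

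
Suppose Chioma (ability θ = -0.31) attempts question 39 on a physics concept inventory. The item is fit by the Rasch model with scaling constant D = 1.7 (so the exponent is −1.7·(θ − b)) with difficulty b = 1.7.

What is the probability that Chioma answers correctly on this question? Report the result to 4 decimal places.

P(θ) = 1 / (1 + exp(−D·(θ − b)))
Exponent: 1.7 × (-0.31 − 1.7) = -3.4170
1/(1 + e^{3.4170}) = 0.0318
P = 0.0318

0.0318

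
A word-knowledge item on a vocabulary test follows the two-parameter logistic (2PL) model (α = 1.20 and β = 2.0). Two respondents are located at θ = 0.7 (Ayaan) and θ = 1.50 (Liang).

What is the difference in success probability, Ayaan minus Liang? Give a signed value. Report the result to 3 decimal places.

P(θ) = 1 / (1 + exp(−α(θ − β)))
P(Ayaan) = 0.1736  [exponent -1.5600]
P(Liang) = 0.3543  [exponent -0.6000]
Difference = 0.1736 − 0.3543 = -0.1807

-0.181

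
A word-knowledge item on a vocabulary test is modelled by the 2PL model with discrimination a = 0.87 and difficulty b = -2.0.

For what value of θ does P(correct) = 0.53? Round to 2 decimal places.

-1.86

P(θ) = 1 / (1 + exp(−a(θ − b)))
logit = ln(0.5300/0.4700) = 0.1201
θ = b + logit/(a) = -2.0 + 0.1201/0.8700 = -1.8619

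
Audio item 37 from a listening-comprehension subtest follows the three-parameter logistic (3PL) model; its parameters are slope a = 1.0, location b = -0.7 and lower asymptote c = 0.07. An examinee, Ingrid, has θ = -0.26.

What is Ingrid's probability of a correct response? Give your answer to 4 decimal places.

0.6357

P(θ) = c + (1 − c) · 1 / (1 + exp(−a(θ − b)))
Exponent: 1.0 × (-0.26 − (-0.7)) = 0.4400
1/(1 + e^{-0.4400}) = 0.6083
P = 0.07 + 0.93 × 0.6083 = 0.6357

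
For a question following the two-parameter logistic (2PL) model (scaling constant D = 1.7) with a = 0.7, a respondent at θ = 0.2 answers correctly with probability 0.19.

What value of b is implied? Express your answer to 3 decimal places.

P(θ) = 1 / (1 + exp(−D·a(θ − b)))
logit(0.19) = ln(0.19/0.81) = -1.4500
b = θ − logit/(1.7·a) = 0.2 − (-1.4500)/1.1900 = 1.4185

1.418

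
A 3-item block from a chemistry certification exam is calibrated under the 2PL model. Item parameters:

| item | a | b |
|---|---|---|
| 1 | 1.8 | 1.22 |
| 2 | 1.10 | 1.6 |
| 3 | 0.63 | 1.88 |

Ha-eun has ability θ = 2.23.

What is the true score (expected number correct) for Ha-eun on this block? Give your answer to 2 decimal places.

2.08

P(θ) = 1 / (1 + exp(−a(θ − b)))
P_1 = 1/(1+e^{-1.8180}) = 0.8603
P_2 = 1/(1+e^{-0.6930}) = 0.6666
P_3 = 1/(1+e^{-0.2205}) = 0.5549
E[score] = 0.8603 + 0.6666 + 0.5549 = 2.0819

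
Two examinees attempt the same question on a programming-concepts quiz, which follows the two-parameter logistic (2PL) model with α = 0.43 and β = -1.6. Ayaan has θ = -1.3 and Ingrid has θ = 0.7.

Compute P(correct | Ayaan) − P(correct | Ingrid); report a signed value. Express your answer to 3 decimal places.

-0.197

P(θ) = 1 / (1 + exp(−α(θ − β)))
P(Ayaan) = 0.5322  [exponent 0.1290]
P(Ingrid) = 0.7289  [exponent 0.9890]
Difference = 0.5322 − 0.7289 = -0.1967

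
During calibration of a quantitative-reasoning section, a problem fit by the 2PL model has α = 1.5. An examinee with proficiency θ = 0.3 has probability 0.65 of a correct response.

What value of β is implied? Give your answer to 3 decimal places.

-0.113

P(θ) = 1 / (1 + exp(−α(θ − β)))
logit(0.65) = ln(0.65/0.35) = 0.6190
β = θ − logit/(α) = 0.3 − 0.6190/1.5000 = -0.1127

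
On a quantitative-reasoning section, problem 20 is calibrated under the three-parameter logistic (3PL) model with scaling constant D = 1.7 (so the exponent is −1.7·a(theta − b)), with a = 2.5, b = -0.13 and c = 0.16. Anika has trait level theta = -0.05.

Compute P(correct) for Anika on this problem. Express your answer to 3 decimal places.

0.651

P(theta) = c + (1 − c) · 1 / (1 + exp(−D·a(theta − b)))
Exponent: 1.7 × 2.5 × (-0.05 − (-0.13)) = 0.3400
1/(1 + e^{-0.3400}) = 0.5842
P = 0.16 + 0.84 × 0.5842 = 0.6507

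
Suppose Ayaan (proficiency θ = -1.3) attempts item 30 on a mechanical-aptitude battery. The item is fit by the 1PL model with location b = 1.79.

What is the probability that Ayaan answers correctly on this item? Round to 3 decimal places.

P(θ) = 1 / (1 + exp(−(θ − b)))
Exponent: (-1.3 − 1.79) = -3.0900
1/(1 + e^{3.0900}) = 0.0435
P = 0.0435

0.044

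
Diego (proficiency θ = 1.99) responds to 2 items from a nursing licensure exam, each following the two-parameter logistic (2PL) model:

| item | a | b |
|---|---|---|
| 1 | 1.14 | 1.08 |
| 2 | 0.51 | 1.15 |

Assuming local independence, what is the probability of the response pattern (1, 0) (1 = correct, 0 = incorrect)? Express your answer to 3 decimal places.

P(θ) = 1 / (1 + exp(−a(θ − b)))
P_1 = 1/(1+e^{-1.0374}) = 0.7383
P_2 = 1/(1+e^{-0.4284}) = 0.6055
L = P_1 × (1−P_2) = 0.7383 × 0.3945 = 0.29128

0.291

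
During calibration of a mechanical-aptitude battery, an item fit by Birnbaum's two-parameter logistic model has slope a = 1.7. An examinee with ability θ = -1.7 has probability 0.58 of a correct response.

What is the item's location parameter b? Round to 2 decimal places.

P(θ) = 1 / (1 + exp(−a(θ − b)))
logit(0.58) = ln(0.58/0.42) = 0.3228
b = θ − logit/(a) = -1.7 − 0.3228/1.7000 = -1.8899

-1.89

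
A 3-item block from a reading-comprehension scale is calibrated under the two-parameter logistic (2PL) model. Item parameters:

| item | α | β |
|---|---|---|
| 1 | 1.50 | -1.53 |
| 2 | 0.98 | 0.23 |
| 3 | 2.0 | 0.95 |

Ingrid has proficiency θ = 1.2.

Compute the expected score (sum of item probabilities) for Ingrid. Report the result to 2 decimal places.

2.33

P(θ) = 1 / (1 + exp(−α(θ − β)))
P_1 = 1/(1+e^{-4.0950}) = 0.9836
P_2 = 1/(1+e^{-0.9506}) = 0.7212
P_3 = 1/(1+e^{-0.5000}) = 0.6225
E[score] = 0.9836 + 0.7212 + 0.6225 = 2.3273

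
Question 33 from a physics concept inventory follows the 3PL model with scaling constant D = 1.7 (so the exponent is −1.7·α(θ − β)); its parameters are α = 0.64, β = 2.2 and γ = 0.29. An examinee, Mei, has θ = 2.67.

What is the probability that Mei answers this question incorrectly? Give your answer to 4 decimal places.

P(θ) = γ + (1 − γ) · 1 / (1 + exp(−D·α(θ − β)))
Exponent: 1.7 × 0.64 × (2.67 − 2.2) = 0.5114
1/(1 + e^{-0.5114}) = 0.6251
P = 0.29 + 0.71 × 0.6251 = 0.7338
P(incorrect) = 1 − 0.7338 = 0.2662

0.2662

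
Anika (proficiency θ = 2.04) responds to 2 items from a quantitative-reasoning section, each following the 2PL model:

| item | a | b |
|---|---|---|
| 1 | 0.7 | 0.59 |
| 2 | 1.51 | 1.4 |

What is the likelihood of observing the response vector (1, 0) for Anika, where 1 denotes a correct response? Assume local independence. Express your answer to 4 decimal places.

0.2023

P(θ) = 1 / (1 + exp(−a(θ − b)))
P_1 = 1/(1+e^{-1.0150}) = 0.7340
P_2 = 1/(1+e^{-0.9664}) = 0.7244
L = P_1 × (1−P_2) = 0.7340 × 0.2756 = 0.20229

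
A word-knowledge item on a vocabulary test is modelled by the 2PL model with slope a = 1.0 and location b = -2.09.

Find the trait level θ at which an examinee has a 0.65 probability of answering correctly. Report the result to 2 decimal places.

-1.47

P(θ) = 1 / (1 + exp(−a(θ − b)))
logit = ln(0.6500/0.3500) = 0.6190
θ = b + logit/(a) = -2.09 + 0.6190/1.0000 = -1.4710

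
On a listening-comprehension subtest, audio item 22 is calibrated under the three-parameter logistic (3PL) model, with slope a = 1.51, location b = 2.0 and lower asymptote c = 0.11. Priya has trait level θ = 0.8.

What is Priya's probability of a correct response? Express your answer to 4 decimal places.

P(θ) = c + (1 − c) · 1 / (1 + exp(−a(θ − b)))
Exponent: 1.51 × (0.8 − 2.0) = -1.8120
1/(1 + e^{1.8120}) = 0.1404
P = 0.11 + 0.89 × 0.1404 = 0.2350

0.2350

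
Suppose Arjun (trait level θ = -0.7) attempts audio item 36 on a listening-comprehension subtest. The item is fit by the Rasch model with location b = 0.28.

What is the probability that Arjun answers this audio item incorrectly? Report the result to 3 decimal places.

0.727

P(θ) = 1 / (1 + exp(−(θ − b)))
Exponent: (-0.7 − 0.28) = -0.9800
1/(1 + e^{0.9800}) = 0.2729
P = 0.2729
P(incorrect) = 1 − 0.2729 = 0.7271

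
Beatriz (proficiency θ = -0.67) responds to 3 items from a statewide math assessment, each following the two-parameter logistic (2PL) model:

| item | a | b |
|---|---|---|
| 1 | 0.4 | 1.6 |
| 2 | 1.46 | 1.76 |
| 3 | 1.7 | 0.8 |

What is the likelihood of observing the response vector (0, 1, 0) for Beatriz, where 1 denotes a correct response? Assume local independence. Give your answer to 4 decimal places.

0.0184

P(θ) = 1 / (1 + exp(−a(θ − b)))
P_1 = 1/(1+e^{0.9080}) = 0.2874
P_2 = 1/(1+e^{3.5478}) = 0.0280
P_3 = 1/(1+e^{2.4990}) = 0.0759
L = (1−P_1) × P_2 × (1−P_3) = 0.7126 × 0.0280 × 0.9241 = 0.01843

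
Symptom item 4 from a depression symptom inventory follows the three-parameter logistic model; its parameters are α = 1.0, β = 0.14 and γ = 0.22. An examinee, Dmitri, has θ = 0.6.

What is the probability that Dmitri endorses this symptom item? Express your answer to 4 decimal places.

0.6982

P(θ) = γ + (1 − γ) · 1 / (1 + exp(−α(θ − β)))
Exponent: 1.0 × (0.6 − 0.14) = 0.4600
1/(1 + e^{-0.4600}) = 0.6130
P = 0.22 + 0.78 × 0.6130 = 0.6982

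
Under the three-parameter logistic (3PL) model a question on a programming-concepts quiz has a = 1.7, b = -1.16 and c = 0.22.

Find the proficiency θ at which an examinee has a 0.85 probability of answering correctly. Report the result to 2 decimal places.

P(θ) = c + (1 − c) · 1 / (1 + exp(−a(θ − b)))
Remove guessing floor: (0.85 − 0.22)/(1 − 0.22) = 0.8077
logit = ln(0.8077/0.1923) = 1.4351
θ = b + logit/(a) = -1.16 + 1.4351/1.7000 = -0.3158

-0.32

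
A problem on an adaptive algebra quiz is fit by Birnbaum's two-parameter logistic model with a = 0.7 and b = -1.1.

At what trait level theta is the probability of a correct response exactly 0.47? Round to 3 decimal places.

P(theta) = 1 / (1 + exp(−a(theta − b)))
logit = ln(0.4700/0.5300) = -0.1201
theta = b + logit/(a) = -1.1 + (-0.1201)/0.7000 = -1.2716

-1.272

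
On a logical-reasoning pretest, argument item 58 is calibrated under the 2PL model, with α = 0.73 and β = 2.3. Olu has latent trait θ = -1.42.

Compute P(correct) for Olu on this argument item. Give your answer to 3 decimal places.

0.062

P(θ) = 1 / (1 + exp(−α(θ − β)))
Exponent: 0.73 × (-1.42 − 2.3) = -2.7156
1/(1 + e^{2.7156}) = 0.0621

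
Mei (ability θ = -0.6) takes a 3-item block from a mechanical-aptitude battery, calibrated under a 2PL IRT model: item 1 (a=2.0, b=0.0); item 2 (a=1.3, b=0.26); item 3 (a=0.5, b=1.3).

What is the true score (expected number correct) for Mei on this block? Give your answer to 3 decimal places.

0.757

P(θ) = 1 / (1 + exp(−a(θ − b)))
P_1 = 1/(1+e^{1.2000}) = 0.2315
P_2 = 1/(1+e^{1.1180}) = 0.2464
P_3 = 1/(1+e^{0.9500}) = 0.2789
E[score] = 0.2315 + 0.2464 + 0.2789 = 0.7567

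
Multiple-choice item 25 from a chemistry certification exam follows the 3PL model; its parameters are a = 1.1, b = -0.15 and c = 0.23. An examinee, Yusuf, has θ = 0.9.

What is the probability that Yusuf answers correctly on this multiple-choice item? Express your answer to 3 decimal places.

P(θ) = c + (1 − c) · 1 / (1 + exp(−a(θ − b)))
Exponent: 1.1 × (0.9 − (-0.15)) = 1.1550
1/(1 + e^{-1.1550}) = 0.7604
P = 0.23 + 0.77 × 0.7604 = 0.8155

0.816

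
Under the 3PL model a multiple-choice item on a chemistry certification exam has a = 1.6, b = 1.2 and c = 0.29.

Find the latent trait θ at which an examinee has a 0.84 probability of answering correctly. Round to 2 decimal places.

1.97

P(θ) = c + (1 − c) · 1 / (1 + exp(−a(θ − b)))
Remove guessing floor: (0.84 − 0.29)/(1 − 0.29) = 0.7746
logit = ln(0.7746/0.2254) = 1.2347
θ = b + logit/(a) = 1.2 + 1.2347/1.6000 = 1.9717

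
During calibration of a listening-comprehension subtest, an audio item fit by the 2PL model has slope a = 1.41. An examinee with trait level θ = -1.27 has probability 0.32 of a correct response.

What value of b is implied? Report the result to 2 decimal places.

P(θ) = 1 / (1 + exp(−a(θ − b)))
logit(0.32) = ln(0.32/0.68) = -0.7538
b = θ − logit/(a) = -1.27 − (-0.7538)/1.4100 = -0.7354

-0.74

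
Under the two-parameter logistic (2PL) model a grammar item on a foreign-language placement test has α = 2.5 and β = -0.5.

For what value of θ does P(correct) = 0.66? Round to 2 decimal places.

-0.23

P(θ) = 1 / (1 + exp(−α(θ − β)))
logit = ln(0.6600/0.3400) = 0.6633
θ = β + logit/(α) = -0.5 + 0.6633/2.5000 = -0.2347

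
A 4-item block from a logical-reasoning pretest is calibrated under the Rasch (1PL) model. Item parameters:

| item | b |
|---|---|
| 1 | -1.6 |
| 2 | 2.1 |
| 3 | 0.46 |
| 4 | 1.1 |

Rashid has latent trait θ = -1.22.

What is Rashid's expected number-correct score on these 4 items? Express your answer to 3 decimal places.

P(θ) = 1 / (1 + exp(−(θ − b)))
P_1 = 1/(1+e^{-0.3800}) = 0.5939
P_2 = 1/(1+e^{3.3200}) = 0.0349
P_3 = 1/(1+e^{1.6800}) = 0.1571
P_4 = 1/(1+e^{2.3200}) = 0.0895
E[score] = 0.5939 + 0.0349 + 0.1571 + 0.0895 = 0.8753

0.875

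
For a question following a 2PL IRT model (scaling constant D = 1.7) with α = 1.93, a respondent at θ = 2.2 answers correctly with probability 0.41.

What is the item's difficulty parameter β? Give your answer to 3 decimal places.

P(θ) = 1 / (1 + exp(−D·α(θ − β)))
logit(0.41) = ln(0.41/0.59) = -0.3640
β = θ − logit/(1.7·α) = 2.2 − (-0.3640)/3.2810 = 2.3109

2.311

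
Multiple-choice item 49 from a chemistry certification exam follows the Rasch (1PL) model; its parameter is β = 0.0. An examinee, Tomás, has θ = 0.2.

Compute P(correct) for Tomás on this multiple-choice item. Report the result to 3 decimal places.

P(θ) = 1 / (1 + exp(−(θ − β)))
Exponent: (0.2 − 0.0) = 0.2000
1/(1 + e^{-0.2000}) = 0.5498
P = 0.5498

0.550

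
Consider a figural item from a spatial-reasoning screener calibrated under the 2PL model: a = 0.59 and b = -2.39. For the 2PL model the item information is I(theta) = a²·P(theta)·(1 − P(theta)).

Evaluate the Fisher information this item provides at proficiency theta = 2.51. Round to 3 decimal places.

0.017

P = 1/(1+e^{-2.8910}) = 0.9474
P(1−P) = 0.9474 × 0.0526 = 0.0498
I = a² × P(1−P) = 0.59² × 0.0498 = 0.01735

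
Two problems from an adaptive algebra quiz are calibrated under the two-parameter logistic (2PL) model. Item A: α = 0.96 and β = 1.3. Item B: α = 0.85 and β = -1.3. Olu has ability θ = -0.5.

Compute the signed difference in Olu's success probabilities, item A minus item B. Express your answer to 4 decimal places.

-0.5129

P(θ) = 1 / (1 + exp(−α(θ − β)))
P_A = 0.1508
P_B = 0.6637
P_A − P_B = -0.5129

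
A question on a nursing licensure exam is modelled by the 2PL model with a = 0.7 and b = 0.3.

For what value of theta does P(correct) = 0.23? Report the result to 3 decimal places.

P(theta) = 1 / (1 + exp(−a(theta − b)))
logit = ln(0.2300/0.7700) = -1.2083
theta = b + logit/(a) = 0.3 + (-1.2083)/0.7000 = -1.4262

-1.426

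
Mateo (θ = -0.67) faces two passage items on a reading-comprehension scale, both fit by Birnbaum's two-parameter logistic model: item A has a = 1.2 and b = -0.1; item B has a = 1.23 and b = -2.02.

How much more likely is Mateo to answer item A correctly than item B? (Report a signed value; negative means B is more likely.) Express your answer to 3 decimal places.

P(θ) = 1 / (1 + exp(−a(θ − b)))
P_A = 0.3354
P_B = 0.8403
P_A − P_B = -0.5049

-0.505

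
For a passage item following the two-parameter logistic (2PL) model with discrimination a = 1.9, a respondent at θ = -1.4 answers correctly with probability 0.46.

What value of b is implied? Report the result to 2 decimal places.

P(θ) = 1 / (1 + exp(−a(θ − b)))
logit(0.46) = ln(0.46/0.54) = -0.1603
b = θ − logit/(a) = -1.4 − (-0.1603)/1.9000 = -1.3156

-1.32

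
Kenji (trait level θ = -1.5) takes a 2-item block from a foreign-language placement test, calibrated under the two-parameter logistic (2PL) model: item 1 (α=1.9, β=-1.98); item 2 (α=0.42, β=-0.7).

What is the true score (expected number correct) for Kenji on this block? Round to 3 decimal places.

1.130

P(θ) = 1 / (1 + exp(−α(θ − β)))
P_1 = 1/(1+e^{-0.9120}) = 0.7134
P_2 = 1/(1+e^{0.3360}) = 0.4168
E[score] = 0.7134 + 0.4168 = 1.1302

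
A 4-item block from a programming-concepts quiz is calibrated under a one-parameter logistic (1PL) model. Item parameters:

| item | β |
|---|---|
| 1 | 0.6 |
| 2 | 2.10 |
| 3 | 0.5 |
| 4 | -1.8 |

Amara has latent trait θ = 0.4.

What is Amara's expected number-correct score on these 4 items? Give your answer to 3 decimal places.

P(θ) = 1 / (1 + exp(−(θ − β)))
P_1 = 1/(1+e^{0.2000}) = 0.4502
P_2 = 1/(1+e^{1.7000}) = 0.1545
P_3 = 1/(1+e^{0.1000}) = 0.4750
P_4 = 1/(1+e^{-2.2000}) = 0.9002
E[score] = 0.4502 + 0.1545 + 0.4750 + 0.9002 = 1.9799

1.980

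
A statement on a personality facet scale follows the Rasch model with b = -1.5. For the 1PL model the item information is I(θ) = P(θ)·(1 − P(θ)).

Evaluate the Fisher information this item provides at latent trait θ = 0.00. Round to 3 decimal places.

0.149

P = 1/(1+e^{-1.5000}) = 0.8176
P(1−P) = 0.8176 × 0.1824 = 0.1491
I = P(1−P) = 0.14915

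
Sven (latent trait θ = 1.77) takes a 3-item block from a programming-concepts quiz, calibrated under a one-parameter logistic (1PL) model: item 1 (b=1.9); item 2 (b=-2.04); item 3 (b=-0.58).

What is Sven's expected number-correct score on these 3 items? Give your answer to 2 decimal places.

2.36

P(θ) = 1 / (1 + exp(−(θ − b)))
P_1 = 1/(1+e^{0.1300}) = 0.4675
P_2 = 1/(1+e^{-3.8100}) = 0.9783
P_3 = 1/(1+e^{-2.3500}) = 0.9129
E[score] = 0.4675 + 0.9783 + 0.9129 = 2.3588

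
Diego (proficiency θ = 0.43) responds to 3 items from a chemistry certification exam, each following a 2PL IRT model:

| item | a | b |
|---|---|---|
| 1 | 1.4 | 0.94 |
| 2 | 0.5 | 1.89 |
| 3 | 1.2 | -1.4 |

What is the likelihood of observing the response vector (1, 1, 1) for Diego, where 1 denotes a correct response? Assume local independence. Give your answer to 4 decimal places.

P(θ) = 1 / (1 + exp(−a(θ − b)))
P_1 = 1/(1+e^{0.7140}) = 0.3287
P_2 = 1/(1+e^{0.7300}) = 0.3252
P_3 = 1/(1+e^{-2.1960}) = 0.8999
L = P_1 × P_2 × P_3 = 0.3287 × 0.3252 × 0.8999 = 0.09620

0.0962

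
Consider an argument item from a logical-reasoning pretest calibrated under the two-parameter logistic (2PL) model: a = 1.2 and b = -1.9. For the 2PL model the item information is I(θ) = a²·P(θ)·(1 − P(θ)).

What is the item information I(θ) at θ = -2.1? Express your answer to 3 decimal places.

P = 1/(1+e^{0.2400}) = 0.4403
P(1−P) = 0.4403 × 0.5597 = 0.2464
I = a² × P(1−P) = 1.2² × 0.2464 = 0.35487

0.355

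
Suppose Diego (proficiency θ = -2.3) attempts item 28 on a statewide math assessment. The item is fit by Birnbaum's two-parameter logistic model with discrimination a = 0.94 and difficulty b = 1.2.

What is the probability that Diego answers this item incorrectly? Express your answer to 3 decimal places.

0.964

P(θ) = 1 / (1 + exp(−a(θ − b)))
Exponent: 0.94 × (-2.3 − 1.2) = -3.2900
1/(1 + e^{3.2900}) = 0.0359
P(incorrect) = 1 − 0.0359 = 0.9641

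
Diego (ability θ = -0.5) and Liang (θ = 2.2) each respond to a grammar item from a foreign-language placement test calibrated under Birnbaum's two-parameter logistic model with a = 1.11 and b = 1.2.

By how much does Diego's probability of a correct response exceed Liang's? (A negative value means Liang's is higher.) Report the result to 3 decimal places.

-0.621

P(θ) = 1 / (1 + exp(−a(θ − b)))
P(Diego) = 0.1316  [exponent -1.8870]
P(Liang) = 0.7521  [exponent 1.1100]
Difference = 0.1316 − 0.7521 = -0.6205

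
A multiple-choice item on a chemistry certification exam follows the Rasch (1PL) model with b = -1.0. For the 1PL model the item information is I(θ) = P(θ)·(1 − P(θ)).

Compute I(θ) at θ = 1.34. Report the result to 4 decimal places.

P = 1/(1+e^{-2.3400}) = 0.9121
P(1−P) = 0.9121 × 0.0879 = 0.0801
I = P(1−P) = 0.08014

0.0801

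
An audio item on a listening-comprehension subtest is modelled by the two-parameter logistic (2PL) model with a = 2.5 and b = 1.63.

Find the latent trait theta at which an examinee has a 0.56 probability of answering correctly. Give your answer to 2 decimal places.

P(theta) = 1 / (1 + exp(−a(theta − b)))
logit = ln(0.5600/0.4400) = 0.2412
theta = b + logit/(a) = 1.63 + 0.2412/2.5000 = 1.7265

1.73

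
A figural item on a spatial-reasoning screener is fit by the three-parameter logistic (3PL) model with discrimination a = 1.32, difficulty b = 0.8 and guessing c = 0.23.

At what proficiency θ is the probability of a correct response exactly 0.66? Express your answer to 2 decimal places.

P(θ) = c + (1 − c) · 1 / (1 + exp(−a(θ − b)))
Remove guessing floor: (0.66 − 0.23)/(1 − 0.23) = 0.5584
logit = ln(0.5584/0.4416) = 0.2348
θ = b + logit/(a) = 0.8 + 0.2348/1.3200 = 0.9779

0.98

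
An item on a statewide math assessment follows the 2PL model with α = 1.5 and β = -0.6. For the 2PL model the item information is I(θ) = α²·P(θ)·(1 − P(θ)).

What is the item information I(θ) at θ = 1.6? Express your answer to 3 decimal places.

0.077

P = 1/(1+e^{-3.3000}) = 0.9644
P(1−P) = 0.9644 × 0.0356 = 0.0343
I = α² × P(1−P) = 1.5² × 0.0343 = 0.07719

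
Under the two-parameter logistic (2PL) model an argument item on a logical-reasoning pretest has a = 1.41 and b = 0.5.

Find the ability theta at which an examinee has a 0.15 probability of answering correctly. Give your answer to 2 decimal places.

P(theta) = 1 / (1 + exp(−a(theta − b)))
logit = ln(0.1500/0.8500) = -1.7346
theta = b + logit/(a) = 0.5 + (-1.7346)/1.4100 = -0.7302

-0.73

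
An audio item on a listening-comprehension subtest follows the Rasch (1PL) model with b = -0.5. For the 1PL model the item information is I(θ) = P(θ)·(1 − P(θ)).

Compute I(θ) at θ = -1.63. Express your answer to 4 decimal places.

0.1845

P = 1/(1+e^{1.1300}) = 0.2442
P(1−P) = 0.2442 × 0.7558 = 0.1845
I = P(1−P) = 0.18455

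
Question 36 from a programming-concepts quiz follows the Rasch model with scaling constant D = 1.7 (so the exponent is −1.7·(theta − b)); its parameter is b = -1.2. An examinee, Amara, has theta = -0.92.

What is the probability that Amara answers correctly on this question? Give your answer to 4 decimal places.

P(theta) = 1 / (1 + exp(−D·(theta − b)))
Exponent: 1.7 × (-0.92 − (-1.2)) = 0.4760
1/(1 + e^{-0.4760}) = 0.6168
P = 0.6168

0.6168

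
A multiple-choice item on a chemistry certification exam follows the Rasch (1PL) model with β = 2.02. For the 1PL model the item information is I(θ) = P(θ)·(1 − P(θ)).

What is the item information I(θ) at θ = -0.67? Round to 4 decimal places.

P = 1/(1+e^{2.6900}) = 0.0636
P(1−P) = 0.0636 × 0.9364 = 0.0595
I = P(1−P) = 0.05953

0.0595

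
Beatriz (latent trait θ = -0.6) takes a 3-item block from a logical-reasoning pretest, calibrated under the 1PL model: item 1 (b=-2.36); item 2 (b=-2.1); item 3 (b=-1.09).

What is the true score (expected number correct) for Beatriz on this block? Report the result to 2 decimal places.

P(θ) = 1 / (1 + exp(−(θ − b)))
P_1 = 1/(1+e^{-1.7600}) = 0.8532
P_2 = 1/(1+e^{-1.5000}) = 0.8176
P_3 = 1/(1+e^{-0.4900}) = 0.6201
E[score] = 0.8532 + 0.8176 + 0.6201 = 2.2909

2.29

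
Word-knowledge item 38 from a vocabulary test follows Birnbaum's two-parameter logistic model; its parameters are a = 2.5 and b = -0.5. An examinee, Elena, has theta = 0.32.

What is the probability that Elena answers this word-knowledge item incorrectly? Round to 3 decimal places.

P(theta) = 1 / (1 + exp(−a(theta − b)))
Exponent: 2.5 × (0.32 − (-0.5)) = 2.0500
1/(1 + e^{-2.0500}) = 0.8859
P(incorrect) = 1 − 0.8859 = 0.1141

0.114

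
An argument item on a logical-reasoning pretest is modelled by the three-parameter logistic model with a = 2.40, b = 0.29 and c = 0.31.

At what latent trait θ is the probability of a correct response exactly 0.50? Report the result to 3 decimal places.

-0.113

P(θ) = c + (1 − c) · 1 / (1 + exp(−a(θ − b)))
Remove guessing floor: (0.50 − 0.31)/(1 − 0.31) = 0.2754
logit = ln(0.2754/0.7246) = -0.9676
θ = b + logit/(a) = 0.29 + (-0.9676)/2.4000 = -0.1132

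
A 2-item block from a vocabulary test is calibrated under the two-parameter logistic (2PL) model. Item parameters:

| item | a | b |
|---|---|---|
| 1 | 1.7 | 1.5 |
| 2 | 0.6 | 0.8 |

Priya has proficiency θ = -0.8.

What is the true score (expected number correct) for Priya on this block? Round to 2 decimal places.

P(θ) = 1 / (1 + exp(−a(θ − b)))
P_1 = 1/(1+e^{3.9100}) = 0.0196
P_2 = 1/(1+e^{0.9600}) = 0.2769
E[score] = 0.0196 + 0.2769 = 0.2965

0.30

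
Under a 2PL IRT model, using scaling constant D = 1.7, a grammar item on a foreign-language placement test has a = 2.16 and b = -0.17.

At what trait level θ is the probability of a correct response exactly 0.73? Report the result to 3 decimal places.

P(θ) = 1 / (1 + exp(−D·a(θ − b)))
logit = ln(0.7300/0.2700) = 0.9946
θ = b + logit/(1.7·a) = -0.17 + 0.9946/3.6720 = 0.1009

0.101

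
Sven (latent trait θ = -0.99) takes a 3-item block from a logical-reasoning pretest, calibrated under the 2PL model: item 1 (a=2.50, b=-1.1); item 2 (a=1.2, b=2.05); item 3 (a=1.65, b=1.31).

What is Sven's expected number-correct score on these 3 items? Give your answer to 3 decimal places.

P(θ) = 1 / (1 + exp(−a(θ − b)))
P_1 = 1/(1+e^{-0.2750}) = 0.5683
P_2 = 1/(1+e^{3.6480}) = 0.0254
P_3 = 1/(1+e^{3.7950}) = 0.0220
E[score] = 0.5683 + 0.0254 + 0.0220 = 0.6157

0.616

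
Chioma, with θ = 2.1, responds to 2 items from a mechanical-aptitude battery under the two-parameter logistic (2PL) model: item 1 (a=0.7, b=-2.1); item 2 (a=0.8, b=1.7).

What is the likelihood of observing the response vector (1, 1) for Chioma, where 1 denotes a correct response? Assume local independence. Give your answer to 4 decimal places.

0.5502

P(θ) = 1 / (1 + exp(−a(θ − b)))
P_1 = 1/(1+e^{-2.9400}) = 0.9498
P_2 = 1/(1+e^{-0.3200}) = 0.5793
L = P_1 × P_2 = 0.9498 × 0.5793 = 0.55024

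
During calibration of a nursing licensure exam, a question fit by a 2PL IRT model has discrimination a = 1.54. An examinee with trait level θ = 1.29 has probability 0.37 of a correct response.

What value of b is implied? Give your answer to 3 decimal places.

P(θ) = 1 / (1 + exp(−a(θ − b)))
logit(0.37) = ln(0.37/0.63) = -0.5322
b = θ − logit/(a) = 1.29 − (-0.5322)/1.5400 = 1.6356

1.636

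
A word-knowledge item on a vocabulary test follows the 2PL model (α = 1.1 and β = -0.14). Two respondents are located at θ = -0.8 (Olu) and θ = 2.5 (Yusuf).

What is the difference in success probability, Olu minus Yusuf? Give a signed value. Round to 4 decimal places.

-0.6220

P(θ) = 1 / (1 + exp(−α(θ − β)))
P(Olu) = 0.3261  [exponent -0.7260]
P(Yusuf) = 0.9480  [exponent 2.9040]
Difference = 0.3261 − 0.9480 = -0.6220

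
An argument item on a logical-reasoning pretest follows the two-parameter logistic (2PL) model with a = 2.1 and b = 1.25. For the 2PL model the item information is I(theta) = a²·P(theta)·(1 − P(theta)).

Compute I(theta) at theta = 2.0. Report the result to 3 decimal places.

P = 1/(1+e^{-1.5750}) = 0.8285
P(1−P) = 0.8285 × 0.1715 = 0.1421
I = a² × P(1−P) = 2.1² × 0.1421 = 0.62662

0.627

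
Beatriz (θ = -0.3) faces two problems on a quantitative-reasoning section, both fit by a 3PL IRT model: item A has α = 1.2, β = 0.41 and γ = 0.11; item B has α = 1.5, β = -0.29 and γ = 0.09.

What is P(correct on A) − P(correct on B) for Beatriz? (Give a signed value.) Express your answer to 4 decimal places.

-0.1655

P(θ) = γ + (1 − γ) · 1 / (1 + exp(−α(θ − β)))
P_A = 0.3761
P_B = 0.5416
P_A − P_B = -0.1655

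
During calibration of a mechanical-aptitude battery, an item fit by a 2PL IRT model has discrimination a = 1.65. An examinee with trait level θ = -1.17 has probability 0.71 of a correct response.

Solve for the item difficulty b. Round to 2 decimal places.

P(θ) = 1 / (1 + exp(−a(θ − b)))
logit(0.71) = ln(0.71/0.29) = 0.8954
b = θ − logit/(a) = -1.17 − 0.8954/1.6500 = -1.7127

-1.71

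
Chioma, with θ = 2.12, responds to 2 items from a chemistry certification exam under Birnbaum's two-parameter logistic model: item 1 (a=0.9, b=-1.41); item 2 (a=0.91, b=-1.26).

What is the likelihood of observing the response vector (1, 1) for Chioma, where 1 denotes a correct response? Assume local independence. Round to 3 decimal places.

0.918

P(θ) = 1 / (1 + exp(−a(θ − b)))
P_1 = 1/(1+e^{-3.1770}) = 0.9600
P_2 = 1/(1+e^{-3.0758}) = 0.9559
L = P_1 × P_2 = 0.9600 × 0.9559 = 0.91761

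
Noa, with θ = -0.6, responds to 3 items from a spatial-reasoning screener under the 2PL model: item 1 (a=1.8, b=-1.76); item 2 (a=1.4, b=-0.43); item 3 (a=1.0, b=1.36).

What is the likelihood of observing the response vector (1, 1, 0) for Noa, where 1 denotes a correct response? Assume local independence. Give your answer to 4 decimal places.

0.3438

P(θ) = 1 / (1 + exp(−a(θ − b)))
P_1 = 1/(1+e^{-2.0880}) = 0.8897
P_2 = 1/(1+e^{0.2380}) = 0.4408
P_3 = 1/(1+e^{1.9600}) = 0.1235
L = P_1 × P_2 × (1−P_3) = 0.8897 × 0.4408 × 0.8765 = 0.34375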